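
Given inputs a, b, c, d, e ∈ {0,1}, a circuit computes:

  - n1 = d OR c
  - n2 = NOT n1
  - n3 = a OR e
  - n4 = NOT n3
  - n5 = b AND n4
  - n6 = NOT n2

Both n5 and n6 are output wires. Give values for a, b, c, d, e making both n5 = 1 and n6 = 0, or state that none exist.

Check with a=0 b=1 c=0 d=0 e=0:
n1 = d OR c = 0 OR 0 = 0
n2 = NOT n1 = NOT 0 = 1
n3 = a OR e = 0 OR 0 = 0
n4 = NOT n3 = NOT 0 = 1
n5 = b AND n4 = 1 AND 1 = 1
n6 = NOT n2 = NOT 1 = 0
So n5 = 1 and n6 = 0.

a=0 b=1 c=0 d=0 e=0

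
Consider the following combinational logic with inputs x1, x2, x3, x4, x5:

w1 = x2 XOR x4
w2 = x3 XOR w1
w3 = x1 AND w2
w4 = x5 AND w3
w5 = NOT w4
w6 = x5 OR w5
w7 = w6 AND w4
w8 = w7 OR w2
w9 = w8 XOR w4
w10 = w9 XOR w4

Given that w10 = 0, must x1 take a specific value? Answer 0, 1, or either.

Both values of x1 occur among assignments with w10 = 0:
  x1=0: x1=0, x2=0, x3=0, x4=0, x5=0
  x1=1: x1=1, x2=0, x3=0, x4=0, x5=0

either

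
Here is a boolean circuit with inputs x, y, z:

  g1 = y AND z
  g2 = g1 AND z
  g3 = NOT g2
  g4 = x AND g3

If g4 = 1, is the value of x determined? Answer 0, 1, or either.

1

g4 = x AND g3 must be 1, so both x = 1 and g3 = 1.
g3 = NOT g2 must be 1, so g2 = 0.
g2 = g1 AND z must be 0, so at least one of g1, z is 0.
Every assignment with g4 = 1 has x = 1; there are 3 such assignment(s).
  x=1, y=0, z=0
  x=1, y=0, z=1
  x=1, y=1, z=0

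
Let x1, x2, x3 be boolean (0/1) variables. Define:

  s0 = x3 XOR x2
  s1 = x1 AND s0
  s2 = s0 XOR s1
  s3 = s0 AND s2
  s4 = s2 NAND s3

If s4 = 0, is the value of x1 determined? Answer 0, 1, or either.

0

s4 = s2 NAND s3 must be 0, so both s2 = 1 and s3 = 1.
s2 = s0 XOR s1 must be 1, so s0 and s1 differ.
Every assignment with s4 = 0 has x1 = 0; there are 2 such assignment(s).
  x1=0, x2=0, x3=1
  x1=0, x2=1, x3=0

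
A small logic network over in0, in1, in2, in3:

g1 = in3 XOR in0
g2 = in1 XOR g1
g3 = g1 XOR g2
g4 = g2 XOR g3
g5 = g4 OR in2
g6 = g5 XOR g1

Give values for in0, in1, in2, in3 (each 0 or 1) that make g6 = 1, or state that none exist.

g6 = g5 XOR g1 must be 1, so g5 and g1 differ.
Check with in0=0, in1=0, in2=1, in3=0:
g1 = in3 XOR in0 = 0 XOR 0 = 0
g2 = in1 XOR g1 = 0 XOR 0 = 0
g3 = g1 XOR g2 = 0 XOR 0 = 0
g4 = g2 XOR g3 = 0 XOR 0 = 0
g5 = g4 OR in2 = 0 OR 1 = 1
g6 = g5 XOR g1 = 1 XOR 0 = 1
So g6 = 1 as required.

in0=0, in1=0, in2=1, in3=0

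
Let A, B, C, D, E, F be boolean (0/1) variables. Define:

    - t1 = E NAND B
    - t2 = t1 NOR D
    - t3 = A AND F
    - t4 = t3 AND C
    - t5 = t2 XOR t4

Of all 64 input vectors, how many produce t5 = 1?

t5 = t2 XOR t4 must be 1, so t2 and t4 differ.
Enumerating the 64 input combinations, 14 give t5 = 1 and 50 give t5 = 0.

14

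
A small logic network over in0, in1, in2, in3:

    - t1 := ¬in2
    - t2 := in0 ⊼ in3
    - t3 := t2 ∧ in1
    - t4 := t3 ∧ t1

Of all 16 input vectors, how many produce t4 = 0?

13

t4 = t3 ∧ t1 must be 0, so at least one of t3, t1 is 0.
Enumerating the 16 input combinations, 13 give t4 = 0 and 3 give t4 = 1.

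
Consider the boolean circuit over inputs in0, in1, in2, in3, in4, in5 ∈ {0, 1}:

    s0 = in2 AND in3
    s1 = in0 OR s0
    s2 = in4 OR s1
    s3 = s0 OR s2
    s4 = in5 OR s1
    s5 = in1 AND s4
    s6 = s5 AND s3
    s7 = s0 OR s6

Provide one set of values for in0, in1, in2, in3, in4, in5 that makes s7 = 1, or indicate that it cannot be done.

Check with in0=1, in1=1, in2=1, in3=0, in4=0, in5=0:
s0 = in2 AND in3 = 1 AND 0 = 0
s1 = in0 OR s0 = 1 OR 0 = 1
s2 = in4 OR s1 = 0 OR 1 = 1
s3 = s0 OR s2 = 0 OR 1 = 1
s4 = in5 OR s1 = 0 OR 1 = 1
s5 = in1 AND s4 = 1 AND 1 = 1
s6 = s5 AND s3 = 1 AND 1 = 1
s7 = s0 OR s6 = 0 OR 1 = 1
So s7 = 1 as required.

in0=1, in1=1, in2=1, in3=0, in4=0, in5=0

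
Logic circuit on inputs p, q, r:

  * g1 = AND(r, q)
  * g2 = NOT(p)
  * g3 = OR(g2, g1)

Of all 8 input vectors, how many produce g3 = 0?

3

g3 = OR(g2, g1) must be 0, so both g2 = 0 and g1 = 0.
Satisfying assignments:
  p=1, q=0, r=0
  p=1, q=0, r=1
  p=1, q=1, r=0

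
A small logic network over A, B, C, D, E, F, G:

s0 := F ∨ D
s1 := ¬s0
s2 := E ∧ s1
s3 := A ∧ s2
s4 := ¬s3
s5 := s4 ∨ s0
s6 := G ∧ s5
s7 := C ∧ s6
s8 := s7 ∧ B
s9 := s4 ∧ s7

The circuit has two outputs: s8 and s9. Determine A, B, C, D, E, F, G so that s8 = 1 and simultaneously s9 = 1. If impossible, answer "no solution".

Check with A=1, B=1, C=1, D=1, E=0, F=1, G=1:
s0 = F ∨ D = 1 ∨ 1 = 1
s1 = ¬s0 = ¬1 = 0
s2 = E ∧ s1 = 0 ∧ 0 = 0
s3 = A ∧ s2 = 1 ∧ 0 = 0
s4 = ¬s3 = ¬0 = 1
s5 = s4 ∨ s0 = 1 ∨ 1 = 1
s6 = G ∧ s5 = 1 ∧ 1 = 1
s7 = C ∧ s6 = 1 ∧ 1 = 1
s8 = s7 ∧ B = 1 ∧ 1 = 1
s9 = s4 ∧ s7 = 1 ∧ 1 = 1
So s8 = 1 and s9 = 1.

A=1, B=1, C=1, D=1, E=0, F=1, G=1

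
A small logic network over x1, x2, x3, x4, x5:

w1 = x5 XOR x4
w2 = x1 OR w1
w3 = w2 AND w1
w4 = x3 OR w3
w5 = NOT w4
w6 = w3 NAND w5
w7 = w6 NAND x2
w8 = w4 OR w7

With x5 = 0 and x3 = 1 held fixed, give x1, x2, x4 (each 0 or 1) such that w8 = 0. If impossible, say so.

no solution exists

With x5 = 0 and x3 = 1 fixed, none of the 8 settings of x1, x2, x4 give w8 = 0.
For example, with x1=0, x2=0, x4=0:
w1 = x5 XOR x4 = 0 XOR 0 = 0
w2 = x1 OR w1 = 0 OR 0 = 0
w3 = w2 AND w1 = 0 AND 0 = 0
w4 = x3 OR w3 = 1 OR 0 = 1
w5 = NOT w4 = NOT 1 = 0
w6 = w3 NAND w5 = 0 NAND 0 = 1
w7 = w6 NAND x2 = 1 NAND 0 = 1
w8 = w4 OR w7 = 1 OR 1 = 1
giving w8 = 1 ≠ 0.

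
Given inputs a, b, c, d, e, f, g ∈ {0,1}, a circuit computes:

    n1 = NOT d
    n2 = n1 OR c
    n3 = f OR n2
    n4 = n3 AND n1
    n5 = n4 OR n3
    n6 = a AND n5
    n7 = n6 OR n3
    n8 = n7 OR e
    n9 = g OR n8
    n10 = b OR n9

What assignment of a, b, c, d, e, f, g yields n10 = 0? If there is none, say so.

a=1, b=0, c=0, d=1, e=0, f=0, g=0

n10 = b OR n9 must be 0, so both b = 0 and n9 = 0.
Check with a=1, b=0, c=0, d=1, e=0, f=0, g=0:
n1 = NOT d = NOT 1 = 0
n2 = n1 OR c = 0 OR 0 = 0
n3 = f OR n2 = 0 OR 0 = 0
n4 = n3 AND n1 = 0 AND 0 = 0
n5 = n4 OR n3 = 0 OR 0 = 0
n6 = a AND n5 = 1 AND 0 = 0
n7 = n6 OR n3 = 0 OR 0 = 0
n8 = n7 OR e = 0 OR 0 = 0
n9 = g OR n8 = 0 OR 0 = 0
n10 = b OR n9 = 0 OR 0 = 0
So n10 = 0 as required.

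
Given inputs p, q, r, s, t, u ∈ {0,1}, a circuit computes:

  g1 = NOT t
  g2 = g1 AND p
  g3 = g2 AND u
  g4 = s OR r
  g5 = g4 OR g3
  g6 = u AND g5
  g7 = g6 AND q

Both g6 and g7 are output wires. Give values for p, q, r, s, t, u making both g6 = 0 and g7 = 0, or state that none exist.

Check with p=1, q=0, r=0, s=0, t=1, u=0:
g1 = NOT t = NOT 1 = 0
g2 = g1 AND p = 0 AND 1 = 0
g3 = g2 AND u = 0 AND 0 = 0
g4 = s OR r = 0 OR 0 = 0
g5 = g4 OR g3 = 0 OR 0 = 0
g6 = u AND g5 = 0 AND 0 = 0
g7 = g6 AND q = 0 AND 0 = 0
So g6 = 0 and g7 = 0.

p=1, q=0, r=0, s=0, t=1, u=0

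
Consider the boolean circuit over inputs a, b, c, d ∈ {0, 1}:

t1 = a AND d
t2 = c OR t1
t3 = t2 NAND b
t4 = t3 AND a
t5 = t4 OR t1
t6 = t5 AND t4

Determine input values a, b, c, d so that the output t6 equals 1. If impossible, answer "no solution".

Check with a=1, b=0, c=0, d=1:
t1 = a AND d = 1 AND 1 = 1
t2 = c OR t1 = 0 OR 1 = 1
t3 = t2 NAND b = 1 NAND 0 = 1
t4 = t3 AND a = 1 AND 1 = 1
t5 = t4 OR t1 = 1 OR 1 = 1
t6 = t5 AND t4 = 1 AND 1 = 1
So t6 = 1 as required.

a=1, b=0, c=0, d=1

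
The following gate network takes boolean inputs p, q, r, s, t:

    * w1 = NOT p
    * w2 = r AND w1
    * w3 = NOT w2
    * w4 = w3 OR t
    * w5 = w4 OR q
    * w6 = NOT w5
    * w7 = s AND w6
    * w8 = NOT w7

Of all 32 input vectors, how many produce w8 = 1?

w8 = NOT w7 must be 1, so w7 = 0.
Enumerating the 32 input combinations, 31 give w8 = 1 and 1 give w8 = 0.

31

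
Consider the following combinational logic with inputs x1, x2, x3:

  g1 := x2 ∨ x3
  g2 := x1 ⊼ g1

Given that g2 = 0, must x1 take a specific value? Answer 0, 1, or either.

1

g2 = x1 ⊼ g1 must be 0, so both x1 = 1 and g1 = 1.
g1 = x2 ∨ x3 must be 1, so at least one of x2, x3 is 1.
Every assignment with g2 = 0 has x1 = 1; there are 3 such assignment(s).
  x1=1, x2=0, x3=1
  x1=1, x2=1, x3=0
  x1=1, x2=1, x3=1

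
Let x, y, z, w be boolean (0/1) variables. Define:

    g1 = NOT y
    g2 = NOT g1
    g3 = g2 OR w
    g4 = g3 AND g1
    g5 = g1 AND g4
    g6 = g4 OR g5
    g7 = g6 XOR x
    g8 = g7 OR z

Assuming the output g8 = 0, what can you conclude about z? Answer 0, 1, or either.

g8 = g7 OR z must be 0, so both g7 = 0 and z = 0.
Every assignment with g8 = 0 has z = 0; there are 4 such assignment(s).
  x=0, y=0, z=0, w=0
  x=0, y=1, z=0, w=0
  x=0, y=1, z=0, w=1
  x=1, y=0, z=0, w=1

0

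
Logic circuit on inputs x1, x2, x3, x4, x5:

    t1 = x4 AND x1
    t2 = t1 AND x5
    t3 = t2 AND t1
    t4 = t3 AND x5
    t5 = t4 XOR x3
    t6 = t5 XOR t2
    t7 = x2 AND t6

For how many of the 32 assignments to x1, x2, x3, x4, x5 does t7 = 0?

t7 = x2 AND t6 must be 0, so at least one of x2, t6 is 0.
Enumerating the 32 input combinations, 24 give t7 = 0 and 8 give t7 = 1.

24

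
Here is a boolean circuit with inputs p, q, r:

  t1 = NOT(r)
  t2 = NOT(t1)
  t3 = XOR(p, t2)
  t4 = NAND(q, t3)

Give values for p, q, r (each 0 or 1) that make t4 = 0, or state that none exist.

p=1, q=1, r=0

t4 = NAND(q, t3) must be 0, so both q = 1 and t3 = 1.
Check with p=1, q=1, r=0:
t1 = NOT(r) = NOT 0 = 1
t2 = NOT(t1) = NOT 1 = 0
t3 = XOR(p, t2) = XOR(1, 0) = 1
t4 = NAND(q, t3) = NAND(1, 1) = 0
So t4 = 0 as required.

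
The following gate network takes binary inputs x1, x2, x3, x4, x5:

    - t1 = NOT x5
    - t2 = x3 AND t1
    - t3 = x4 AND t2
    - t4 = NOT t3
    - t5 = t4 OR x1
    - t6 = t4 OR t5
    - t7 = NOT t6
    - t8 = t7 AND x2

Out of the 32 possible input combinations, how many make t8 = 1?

t8 = t7 AND x2 must be 1, so both t7 = 1 and x2 = 1.
t7 = NOT t6 must be 1, so t6 = 0.
t6 = t4 OR t5 must be 0, so both t4 = 0 and t5 = 0.
Satisfying assignments:
  x1=0, x2=1, x3=1, x4=1, x5=0

1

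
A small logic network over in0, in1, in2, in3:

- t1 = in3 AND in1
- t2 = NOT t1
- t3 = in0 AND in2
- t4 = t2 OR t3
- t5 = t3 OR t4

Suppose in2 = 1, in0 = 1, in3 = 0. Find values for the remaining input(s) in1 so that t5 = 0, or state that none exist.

With in2 = 1, in0 = 1, in3 = 0 fixed, none of the 2 settings of in1 give t5 = 0.
For example, with in1=0:
t1 = in3 AND in1 = 0 AND 0 = 0
t2 = NOT t1 = NOT 0 = 1
t3 = in0 AND in2 = 1 AND 1 = 1
t4 = t2 OR t3 = 1 OR 1 = 1
t5 = t3 OR t4 = 1 OR 1 = 1
giving t5 = 1 ≠ 0.

no solution exists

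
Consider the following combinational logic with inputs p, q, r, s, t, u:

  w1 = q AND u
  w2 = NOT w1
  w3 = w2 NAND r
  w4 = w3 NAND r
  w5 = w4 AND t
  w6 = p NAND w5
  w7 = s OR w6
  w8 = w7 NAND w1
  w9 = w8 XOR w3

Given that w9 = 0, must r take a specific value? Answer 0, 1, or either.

0

w9 = w8 XOR w3 must be 0, so w8 and w3 are equal.
Every assignment with w9 = 0 has r = 0; there are 25 such assignment(s).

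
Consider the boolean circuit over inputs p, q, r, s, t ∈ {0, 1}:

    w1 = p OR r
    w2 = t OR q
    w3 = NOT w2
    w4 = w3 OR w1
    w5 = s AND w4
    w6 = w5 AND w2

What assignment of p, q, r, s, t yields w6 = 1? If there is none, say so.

Check with p=1, q=0, r=0, s=1, t=1:
w1 = p OR r = 1 OR 0 = 1
w2 = t OR q = 1 OR 0 = 1
w3 = NOT w2 = NOT 1 = 0
w4 = w3 OR w1 = 0 OR 1 = 1
w5 = s AND w4 = 1 AND 1 = 1
w6 = w5 AND w2 = 1 AND 1 = 1
So w6 = 1 as required.

p=1, q=0, r=0, s=1, t=1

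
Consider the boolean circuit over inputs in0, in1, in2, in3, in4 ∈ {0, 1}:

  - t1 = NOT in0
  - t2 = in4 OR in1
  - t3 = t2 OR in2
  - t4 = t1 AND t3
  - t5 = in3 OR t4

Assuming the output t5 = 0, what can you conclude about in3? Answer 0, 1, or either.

0

t5 = in3 OR t4 must be 0, so both in3 = 0 and t4 = 0.
t4 = t1 AND t3 must be 0, so at least one of t1, t3 is 0.
Every assignment with t5 = 0 has in3 = 0; there are 9 such assignment(s).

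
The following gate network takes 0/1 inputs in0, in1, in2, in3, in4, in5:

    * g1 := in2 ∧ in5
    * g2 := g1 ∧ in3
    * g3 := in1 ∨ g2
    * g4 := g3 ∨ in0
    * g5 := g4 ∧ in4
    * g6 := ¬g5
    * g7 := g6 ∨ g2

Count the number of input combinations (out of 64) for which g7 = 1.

43

g7 = g6 ∨ g2 must be 1, so at least one of g6, g2 is 1.
Enumerating the 64 input combinations, 43 give g7 = 1 and 21 give g7 = 0.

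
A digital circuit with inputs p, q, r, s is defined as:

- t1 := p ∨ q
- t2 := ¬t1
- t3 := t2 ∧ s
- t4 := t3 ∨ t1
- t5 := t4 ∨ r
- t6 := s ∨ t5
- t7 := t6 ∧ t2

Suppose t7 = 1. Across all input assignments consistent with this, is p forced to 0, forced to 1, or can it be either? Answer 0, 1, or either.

0

t7 = t6 ∧ t2 must be 1, so both t6 = 1 and t2 = 1.
t6 = s ∨ t5 must be 1, so at least one of s, t5 is 1.
t2 = ¬t1 must be 1, so t1 = 0.
Every assignment with t7 = 1 has p = 0; there are 3 such assignment(s).
  p=0, q=0, r=0, s=1
  p=0, q=0, r=1, s=0
  p=0, q=0, r=1, s=1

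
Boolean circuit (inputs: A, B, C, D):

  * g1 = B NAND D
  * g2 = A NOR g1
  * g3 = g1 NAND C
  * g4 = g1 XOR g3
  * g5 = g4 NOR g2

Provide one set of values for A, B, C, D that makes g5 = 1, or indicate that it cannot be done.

A=0, B=0, C=0, D=1

Check with A=0, B=0, C=0, D=1:
g1 = B NAND D = 0 NAND 1 = 1
g2 = A NOR g1 = 0 NOR 1 = 0
g3 = g1 NAND C = 1 NAND 0 = 1
g4 = g1 XOR g3 = 1 XOR 1 = 0
g5 = g4 NOR g2 = 0 NOR 0 = 1
So g5 = 1 as required.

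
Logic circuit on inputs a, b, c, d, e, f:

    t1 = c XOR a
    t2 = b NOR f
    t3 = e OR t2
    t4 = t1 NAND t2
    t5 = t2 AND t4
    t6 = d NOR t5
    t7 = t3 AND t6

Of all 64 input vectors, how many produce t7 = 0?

48

t7 = t3 AND t6 must be 0, so at least one of t3, t6 is 0.
Enumerating the 64 input combinations, 48 give t7 = 0 and 16 give t7 = 1.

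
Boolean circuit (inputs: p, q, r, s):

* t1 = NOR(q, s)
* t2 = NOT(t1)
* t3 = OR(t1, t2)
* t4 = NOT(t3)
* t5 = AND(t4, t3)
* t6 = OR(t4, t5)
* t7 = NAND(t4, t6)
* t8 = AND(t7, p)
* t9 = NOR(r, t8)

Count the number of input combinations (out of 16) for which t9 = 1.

t9 = NOR(r, t8) must be 1, so both r = 0 and t8 = 0.
t8 = AND(t7, p) must be 0, so at least one of t7, p is 0.
Enumerating the 16 input combinations, 4 give t9 = 1 and 12 give t9 = 0.

4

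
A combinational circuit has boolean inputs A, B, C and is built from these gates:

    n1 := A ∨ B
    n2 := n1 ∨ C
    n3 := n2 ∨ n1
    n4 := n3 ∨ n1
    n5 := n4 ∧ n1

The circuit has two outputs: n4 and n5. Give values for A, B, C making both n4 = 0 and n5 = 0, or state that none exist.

A=0, B=0, C=0

Check with A=0, B=0, C=0:
n1 = A ∨ B = 0 ∨ 0 = 0
n2 = n1 ∨ C = 0 ∨ 0 = 0
n3 = n2 ∨ n1 = 0 ∨ 0 = 0
n4 = n3 ∨ n1 = 0 ∨ 0 = 0
n5 = n4 ∧ n1 = 0 ∧ 0 = 0
So n4 = 0 and n5 = 0.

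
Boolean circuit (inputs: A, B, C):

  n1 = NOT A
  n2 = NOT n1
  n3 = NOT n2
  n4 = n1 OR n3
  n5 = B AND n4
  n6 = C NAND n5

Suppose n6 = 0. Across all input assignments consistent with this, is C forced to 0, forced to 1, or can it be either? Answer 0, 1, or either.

1

n6 = C NAND n5 must be 0, so both C = 1 and n5 = 1.
n5 = B AND n4 must be 1, so both B = 1 and n4 = 1.
Every assignment with n6 = 0 has C = 1; there are 1 such assignment(s).
  A=0, B=1, C=1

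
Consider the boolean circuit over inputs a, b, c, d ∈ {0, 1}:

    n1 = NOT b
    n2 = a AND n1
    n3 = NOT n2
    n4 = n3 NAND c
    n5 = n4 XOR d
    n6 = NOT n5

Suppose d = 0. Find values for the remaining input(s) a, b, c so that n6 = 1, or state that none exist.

n6 = NOT n5 must be 1, so n5 = 0.
Check with d = 0 and a=0, b=0, c=1:
n1 = NOT b = NOT 0 = 1
n2 = a AND n1 = 0 AND 1 = 0
n3 = NOT n2 = NOT 0 = 1
n4 = n3 NAND c = 1 NAND 1 = 0
n5 = n4 XOR d = 0 XOR 0 = 0
n6 = NOT n5 = NOT 0 = 1
So n6 = 1.

a=0, b=0, c=1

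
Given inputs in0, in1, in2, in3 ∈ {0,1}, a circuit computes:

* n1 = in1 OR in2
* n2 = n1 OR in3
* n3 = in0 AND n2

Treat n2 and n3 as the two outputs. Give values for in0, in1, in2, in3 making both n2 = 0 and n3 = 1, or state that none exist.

Across all 16 input combinations, none give both n2 = 0 and n3 = 1.

no solution exists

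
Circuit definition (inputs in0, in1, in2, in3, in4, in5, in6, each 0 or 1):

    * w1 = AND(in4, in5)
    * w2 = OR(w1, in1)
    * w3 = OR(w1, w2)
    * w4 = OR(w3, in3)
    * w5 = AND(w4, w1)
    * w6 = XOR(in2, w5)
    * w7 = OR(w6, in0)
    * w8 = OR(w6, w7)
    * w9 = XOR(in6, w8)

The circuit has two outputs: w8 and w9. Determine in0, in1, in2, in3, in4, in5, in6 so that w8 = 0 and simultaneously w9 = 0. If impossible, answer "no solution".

in0=0, in1=0, in2=1, in3=0, in4=1, in5=1, in6=0

Check with in0=0, in1=0, in2=1, in3=0, in4=1, in5=1, in6=0:
w1 = AND(in4, in5) = AND(1, 1) = 1
w2 = OR(w1, in1) = OR(1, 0) = 1
w3 = OR(w1, w2) = OR(1, 1) = 1
w4 = OR(w3, in3) = OR(1, 0) = 1
w5 = AND(w4, w1) = AND(1, 1) = 1
w6 = XOR(in2, w5) = XOR(1, 1) = 0
w7 = OR(w6, in0) = OR(0, 0) = 0
w8 = OR(w6, w7) = OR(0, 0) = 0
w9 = XOR(in6, w8) = XOR(0, 0) = 0
So w8 = 0 and w9 = 0.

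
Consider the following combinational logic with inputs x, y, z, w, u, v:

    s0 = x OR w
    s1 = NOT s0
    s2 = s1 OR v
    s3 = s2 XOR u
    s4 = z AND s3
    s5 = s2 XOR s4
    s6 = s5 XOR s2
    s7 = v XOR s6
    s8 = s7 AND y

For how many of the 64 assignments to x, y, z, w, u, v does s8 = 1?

16

s8 = s7 AND y must be 1, so both s7 = 1 and y = 1.
s7 = v XOR s6 must be 1, so v and s6 differ.
Enumerating the 64 input combinations, 16 give s8 = 1 and 48 give s8 = 0.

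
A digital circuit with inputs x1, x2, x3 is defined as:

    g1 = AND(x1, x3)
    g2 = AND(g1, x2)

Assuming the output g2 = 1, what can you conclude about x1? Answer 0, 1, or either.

1

g2 = AND(g1, x2) must be 1, so both g1 = 1 and x2 = 1.
g1 = AND(x1, x3) must be 1, so both x1 = 1 and x3 = 1.
Every assignment with g2 = 1 has x1 = 1; there are 1 such assignment(s).
  x1=1, x2=1, x3=1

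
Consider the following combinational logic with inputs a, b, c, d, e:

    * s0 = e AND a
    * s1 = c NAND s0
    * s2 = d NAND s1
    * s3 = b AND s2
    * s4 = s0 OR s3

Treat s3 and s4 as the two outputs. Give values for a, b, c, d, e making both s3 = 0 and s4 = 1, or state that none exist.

a=1, b=0, c=0, d=0, e=1

Check with a=1, b=0, c=0, d=0, e=1:
s0 = e AND a = 1 AND 1 = 1
s1 = c NAND s0 = 0 NAND 1 = 1
s2 = d NAND s1 = 0 NAND 1 = 1
s3 = b AND s2 = 0 AND 1 = 0
s4 = s0 OR s3 = 1 OR 0 = 1
So s3 = 0 and s4 = 1.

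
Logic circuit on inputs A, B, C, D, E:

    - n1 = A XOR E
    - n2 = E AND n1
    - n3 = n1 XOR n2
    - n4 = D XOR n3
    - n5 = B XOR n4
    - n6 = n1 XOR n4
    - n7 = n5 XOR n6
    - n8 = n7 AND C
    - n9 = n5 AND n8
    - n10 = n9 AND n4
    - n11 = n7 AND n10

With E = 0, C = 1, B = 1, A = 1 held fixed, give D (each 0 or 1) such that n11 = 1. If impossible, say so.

no solution exists

With E = 0, C = 1, B = 1, A = 1 fixed, none of the 2 settings of D give n11 = 1.
For example, with D=1:
n1 = A XOR E = 1 XOR 0 = 1
n2 = E AND n1 = 0 AND 1 = 0
n3 = n1 XOR n2 = 1 XOR 0 = 1
n4 = D XOR n3 = 1 XOR 1 = 0
n5 = B XOR n4 = 1 XOR 0 = 1
n6 = n1 XOR n4 = 1 XOR 0 = 1
n7 = n5 XOR n6 = 1 XOR 1 = 0
n8 = n7 AND C = 0 AND 1 = 0
n9 = n5 AND n8 = 1 AND 0 = 0
n10 = n9 AND n4 = 0 AND 0 = 0
n11 = n7 AND n10 = 0 AND 0 = 0
giving n11 = 0 ≠ 1.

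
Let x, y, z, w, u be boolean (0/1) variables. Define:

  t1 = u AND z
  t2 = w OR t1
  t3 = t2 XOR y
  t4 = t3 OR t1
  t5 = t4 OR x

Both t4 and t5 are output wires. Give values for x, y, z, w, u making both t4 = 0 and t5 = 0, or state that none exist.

x=0 y=1 z=1 w=1 u=0

Check with x=0 y=1 z=1 w=1 u=0:
t1 = u AND z = 0 AND 1 = 0
t2 = w OR t1 = 1 OR 0 = 1
t3 = t2 XOR y = 1 XOR 1 = 0
t4 = t3 OR t1 = 0 OR 0 = 0
t5 = t4 OR x = 0 OR 0 = 0
So t4 = 0 and t5 = 0.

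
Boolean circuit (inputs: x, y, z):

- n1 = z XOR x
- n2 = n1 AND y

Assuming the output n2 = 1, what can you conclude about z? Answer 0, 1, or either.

Both values of z occur among assignments with n2 = 1:
  z=0: x=1, y=1, z=0
  z=1: x=0, y=1, z=1

either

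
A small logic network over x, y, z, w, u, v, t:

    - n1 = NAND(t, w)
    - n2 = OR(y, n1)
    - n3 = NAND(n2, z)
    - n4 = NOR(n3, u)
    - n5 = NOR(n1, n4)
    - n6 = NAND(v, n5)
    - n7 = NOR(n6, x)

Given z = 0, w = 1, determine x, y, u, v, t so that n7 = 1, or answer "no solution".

n7 = NOR(n6, x) must be 1, so both n6 = 0 and x = 0.
n6 = NAND(v, n5) must be 0, so both v = 1 and n5 = 1.
Check with z = 0, w = 1 and x=0, y=0, u=0, v=1, t=1:
n1 = NAND(t, w) = NAND(1, 1) = 0
n2 = OR(y, n1) = OR(0, 0) = 0
n3 = NAND(n2, z) = NAND(0, 0) = 1
n4 = NOR(n3, u) = NOR(1, 0) = 0
n5 = NOR(n1, n4) = NOR(0, 0) = 1
n6 = NAND(v, n5) = NAND(1, 1) = 0
n7 = NOR(n6, x) = NOR(0, 0) = 1
So n7 = 1.

x=0 y=0 u=0 v=1 t=1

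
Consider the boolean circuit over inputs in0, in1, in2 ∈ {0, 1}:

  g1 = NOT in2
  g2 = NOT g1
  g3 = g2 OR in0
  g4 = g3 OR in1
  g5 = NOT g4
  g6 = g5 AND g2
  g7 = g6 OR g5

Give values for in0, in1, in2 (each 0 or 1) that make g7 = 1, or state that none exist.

in0=0, in1=0, in2=0

Check with in0=0, in1=0, in2=0:
g1 = NOT in2 = NOT 0 = 1
g2 = NOT g1 = NOT 1 = 0
g3 = g2 OR in0 = 0 OR 0 = 0
g4 = g3 OR in1 = 0 OR 0 = 0
g5 = NOT g4 = NOT 0 = 1
g6 = g5 AND g2 = 1 AND 0 = 0
g7 = g6 OR g5 = 0 OR 1 = 1
So g7 = 1 as required.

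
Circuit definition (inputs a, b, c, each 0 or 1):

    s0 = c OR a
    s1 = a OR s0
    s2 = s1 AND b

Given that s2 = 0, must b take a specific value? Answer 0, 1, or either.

either

Both values of b occur among assignments with s2 = 0:
  b=0: a=0, b=0, c=0
  b=1: a=0, b=1, c=0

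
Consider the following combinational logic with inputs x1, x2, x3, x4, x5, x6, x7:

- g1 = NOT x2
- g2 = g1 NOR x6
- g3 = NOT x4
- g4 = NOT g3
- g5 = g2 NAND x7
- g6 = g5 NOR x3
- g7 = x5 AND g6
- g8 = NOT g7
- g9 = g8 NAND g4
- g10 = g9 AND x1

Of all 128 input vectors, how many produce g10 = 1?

33

g10 = g9 AND x1 must be 1, so both g9 = 1 and x1 = 1.
g9 = g8 NAND g4 must be 1, so at least one of g8, g4 is 0.
Enumerating the 128 input combinations, 33 give g10 = 1 and 95 give g10 = 0.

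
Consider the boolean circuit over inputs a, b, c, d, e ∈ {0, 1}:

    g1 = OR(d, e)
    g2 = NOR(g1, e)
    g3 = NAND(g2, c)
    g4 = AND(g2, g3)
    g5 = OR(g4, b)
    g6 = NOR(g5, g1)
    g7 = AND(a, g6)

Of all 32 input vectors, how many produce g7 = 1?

g7 = AND(a, g6) must be 1, so both a = 1 and g6 = 1.
g6 = NOR(g5, g1) must be 1, so both g5 = 0 and g1 = 0.
Satisfying assignments:
  a=1, b=0, c=1, d=0, e=0

1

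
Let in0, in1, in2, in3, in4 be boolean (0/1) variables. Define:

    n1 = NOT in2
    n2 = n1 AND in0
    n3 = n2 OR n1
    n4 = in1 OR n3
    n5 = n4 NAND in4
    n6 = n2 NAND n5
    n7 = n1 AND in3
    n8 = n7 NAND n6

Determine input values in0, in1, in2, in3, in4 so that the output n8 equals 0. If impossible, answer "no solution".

Check with in0=1 in1=0 in2=0 in3=1 in4=1:
n1 = NOT in2 = NOT 0 = 1
n2 = n1 AND in0 = 1 AND 1 = 1
n3 = n2 OR n1 = 1 OR 1 = 1
n4 = in1 OR n3 = 0 OR 1 = 1
n5 = n4 NAND in4 = 1 NAND 1 = 0
n6 = n2 NAND n5 = 1 NAND 0 = 1
n7 = n1 AND in3 = 1 AND 1 = 1
n8 = n7 NAND n6 = 1 NAND 1 = 0
So n8 = 0 as required.

in0=1 in1=0 in2=0 in3=1 in4=1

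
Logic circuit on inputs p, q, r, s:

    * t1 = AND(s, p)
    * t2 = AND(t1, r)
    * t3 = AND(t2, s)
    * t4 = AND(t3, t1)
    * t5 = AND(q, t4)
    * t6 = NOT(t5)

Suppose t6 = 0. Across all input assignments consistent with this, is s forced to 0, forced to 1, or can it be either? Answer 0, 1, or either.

1

t6 = NOT(t5) must be 0, so t5 = 1.
t5 = AND(q, t4) must be 1, so both q = 1 and t4 = 1.
t4 = AND(t3, t1) must be 1, so both t3 = 1 and t1 = 1.
Every assignment with t6 = 0 has s = 1; there are 1 such assignment(s).
  p=1, q=1, r=1, s=1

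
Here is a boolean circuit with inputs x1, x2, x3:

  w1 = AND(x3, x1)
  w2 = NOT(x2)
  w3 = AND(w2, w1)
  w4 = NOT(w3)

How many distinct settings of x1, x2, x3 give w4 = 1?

w4 = NOT(w3) must be 1, so w3 = 0.
w3 = AND(w2, w1) must be 0, so at least one of w2, w1 is 0.
Enumerating the 8 input combinations, 7 give w4 = 1 and 1 give w4 = 0.

7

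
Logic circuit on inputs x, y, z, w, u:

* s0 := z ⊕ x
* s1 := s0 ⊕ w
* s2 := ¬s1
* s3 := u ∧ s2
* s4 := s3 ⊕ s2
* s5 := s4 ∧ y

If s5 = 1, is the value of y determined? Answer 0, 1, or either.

s5 = s4 ∧ y must be 1, so both s4 = 1 and y = 1.
Every assignment with s5 = 1 has y = 1; there are 4 such assignment(s).
  x=0, y=1, z=0, w=0, u=0
  x=0, y=1, z=1, w=1, u=0
  x=1, y=1, z=0, w=1, u=0
  x=1, y=1, z=1, w=0, u=0

1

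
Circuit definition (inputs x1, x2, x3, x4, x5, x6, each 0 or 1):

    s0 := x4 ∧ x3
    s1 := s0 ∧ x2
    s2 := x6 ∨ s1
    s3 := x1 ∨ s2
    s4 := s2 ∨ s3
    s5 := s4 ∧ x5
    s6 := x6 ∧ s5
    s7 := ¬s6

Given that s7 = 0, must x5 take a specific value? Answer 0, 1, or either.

s7 = ¬s6 must be 0, so s6 = 1.
s6 = x6 ∧ s5 must be 1, so both x6 = 1 and s5 = 1.
Every assignment with s7 = 0 has x5 = 1; there are 16 such assignment(s).

1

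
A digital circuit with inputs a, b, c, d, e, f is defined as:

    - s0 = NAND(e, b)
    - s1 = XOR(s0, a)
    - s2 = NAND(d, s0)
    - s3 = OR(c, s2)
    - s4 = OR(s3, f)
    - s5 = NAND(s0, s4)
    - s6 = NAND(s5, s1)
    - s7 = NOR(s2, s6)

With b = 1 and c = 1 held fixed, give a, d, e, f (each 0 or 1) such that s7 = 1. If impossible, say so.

With b = 1 and c = 1 fixed, none of the 16 settings of a, d, e, f give s7 = 1.
For example, with a=0, d=0, e=0, f=1:
s0 = NAND(e, b) = NAND(0, 1) = 1
s1 = XOR(s0, a) = XOR(1, 0) = 1
s2 = NAND(d, s0) = NAND(0, 1) = 1
s3 = OR(c, s2) = OR(1, 1) = 1
s4 = OR(s3, f) = OR(1, 1) = 1
s5 = NAND(s0, s4) = NAND(1, 1) = 0
s6 = NAND(s5, s1) = NAND(0, 1) = 1
s7 = NOR(s2, s6) = NOR(1, 1) = 0
giving s7 = 0 ≠ 1.

no solution exists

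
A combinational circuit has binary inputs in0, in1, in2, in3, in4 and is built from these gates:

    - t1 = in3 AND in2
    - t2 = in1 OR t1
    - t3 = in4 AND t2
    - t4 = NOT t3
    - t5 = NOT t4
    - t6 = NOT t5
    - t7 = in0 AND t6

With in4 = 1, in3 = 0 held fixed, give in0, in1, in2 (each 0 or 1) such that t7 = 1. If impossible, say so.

in0=1, in1=0, in2=1

t7 = in0 AND t6 must be 1, so both in0 = 1 and t6 = 1.
Check with in4 = 1, in3 = 0 and in0=1, in1=0, in2=1:
t1 = in3 AND in2 = 0 AND 1 = 0
t2 = in1 OR t1 = 0 OR 0 = 0
t3 = in4 AND t2 = 1 AND 0 = 0
t4 = NOT t3 = NOT 0 = 1
t5 = NOT t4 = NOT 1 = 0
t6 = NOT t5 = NOT 0 = 1
t7 = in0 AND t6 = 1 AND 1 = 1
So t7 = 1.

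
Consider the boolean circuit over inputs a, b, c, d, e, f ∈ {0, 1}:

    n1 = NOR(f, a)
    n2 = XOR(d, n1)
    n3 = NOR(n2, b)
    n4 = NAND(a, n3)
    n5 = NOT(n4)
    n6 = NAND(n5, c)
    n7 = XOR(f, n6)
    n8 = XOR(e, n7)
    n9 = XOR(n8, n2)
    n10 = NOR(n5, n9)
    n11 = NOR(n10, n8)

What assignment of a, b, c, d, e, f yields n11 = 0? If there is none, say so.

a=1, b=0, c=0, d=1, e=0, f=0

n11 = NOR(n10, n8) must be 0, so at least one of n10, n8 is 1.
Check with a=1, b=0, c=0, d=1, e=0, f=0:
n1 = NOR(f, a) = NOR(0, 1) = 0
n2 = XOR(d, n1) = XOR(1, 0) = 1
n3 = NOR(n2, b) = NOR(1, 0) = 0
n4 = NAND(a, n3) = NAND(1, 0) = 1
n5 = NOT(n4) = NOT 1 = 0
n6 = NAND(n5, c) = NAND(0, 0) = 1
n7 = XOR(f, n6) = XOR(0, 1) = 1
n8 = XOR(e, n7) = XOR(0, 1) = 1
n9 = XOR(n8, n2) = XOR(1, 1) = 0
n10 = NOR(n5, n9) = NOR(0, 0) = 1
n11 = NOR(n10, n8) = NOR(1, 1) = 0
So n11 = 0 as required.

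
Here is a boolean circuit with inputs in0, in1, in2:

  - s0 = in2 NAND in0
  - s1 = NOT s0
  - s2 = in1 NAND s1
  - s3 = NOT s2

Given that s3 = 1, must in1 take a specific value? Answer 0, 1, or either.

1

s3 = NOT s2 must be 1, so s2 = 0.
s2 = in1 NAND s1 must be 0, so both in1 = 1 and s1 = 1.
Every assignment with s3 = 1 has in1 = 1; there are 1 such assignment(s).
  in0=1, in1=1, in2=1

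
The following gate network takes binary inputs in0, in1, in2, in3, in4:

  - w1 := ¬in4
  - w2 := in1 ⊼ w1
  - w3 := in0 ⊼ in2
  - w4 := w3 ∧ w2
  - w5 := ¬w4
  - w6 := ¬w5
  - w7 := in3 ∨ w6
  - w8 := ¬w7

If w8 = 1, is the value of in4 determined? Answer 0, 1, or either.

either

Both values of in4 occur among assignments with w8 = 1:
  in4=0: in0=0, in1=1, in2=0, in3=0, in4=0
  in4=1: in0=1, in1=0, in2=1, in3=0, in4=1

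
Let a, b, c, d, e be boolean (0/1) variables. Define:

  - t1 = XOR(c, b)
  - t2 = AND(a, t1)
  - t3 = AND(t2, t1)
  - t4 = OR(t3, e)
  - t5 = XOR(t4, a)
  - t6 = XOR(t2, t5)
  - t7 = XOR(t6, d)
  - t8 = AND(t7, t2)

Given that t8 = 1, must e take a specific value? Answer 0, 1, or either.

Both values of e occur among assignments with t8 = 1:
  e=0: a=1, b=0, c=1, d=0, e=0
  e=1: a=1, b=0, c=1, d=0, e=1

either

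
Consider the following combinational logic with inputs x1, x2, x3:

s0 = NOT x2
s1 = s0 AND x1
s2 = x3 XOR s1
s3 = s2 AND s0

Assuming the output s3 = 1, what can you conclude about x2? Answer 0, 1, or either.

s3 = s2 AND s0 must be 1, so both s2 = 1 and s0 = 1.
s2 = x3 XOR s1 must be 1, so x3 and s1 differ.
Every assignment with s3 = 1 has x2 = 0; there are 2 such assignment(s).
  x1=0, x2=0, x3=1
  x1=1, x2=0, x3=0

0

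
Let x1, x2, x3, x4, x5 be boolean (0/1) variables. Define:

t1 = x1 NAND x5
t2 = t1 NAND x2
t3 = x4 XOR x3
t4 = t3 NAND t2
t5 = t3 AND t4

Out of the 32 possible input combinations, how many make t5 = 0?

t5 = t3 AND t4 must be 0, so at least one of t3, t4 is 0.
Enumerating the 32 input combinations, 26 give t5 = 0 and 6 give t5 = 1.

26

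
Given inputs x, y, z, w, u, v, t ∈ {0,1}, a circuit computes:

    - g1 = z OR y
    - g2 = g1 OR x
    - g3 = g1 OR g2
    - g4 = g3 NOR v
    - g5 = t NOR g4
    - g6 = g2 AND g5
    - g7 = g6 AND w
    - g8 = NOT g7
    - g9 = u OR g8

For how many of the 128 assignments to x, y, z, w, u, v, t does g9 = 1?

g9 = u OR g8 must be 1, so at least one of u, g8 is 1.
Enumerating the 128 input combinations, 114 give g9 = 1 and 14 give g9 = 0.

114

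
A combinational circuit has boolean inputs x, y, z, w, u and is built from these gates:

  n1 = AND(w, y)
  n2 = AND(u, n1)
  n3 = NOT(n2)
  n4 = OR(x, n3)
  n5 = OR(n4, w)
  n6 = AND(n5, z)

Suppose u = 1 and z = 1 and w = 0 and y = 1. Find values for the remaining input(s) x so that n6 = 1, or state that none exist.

x=0

Check with u = 1 and z = 1 and w = 0 and y = 1 and x=0:
n1 = AND(w, y) = AND(0, 1) = 0
n2 = AND(u, n1) = AND(1, 0) = 0
n3 = NOT(n2) = NOT 0 = 1
n4 = OR(x, n3) = OR(0, 1) = 1
n5 = OR(n4, w) = OR(1, 0) = 1
n6 = AND(n5, z) = AND(1, 1) = 1
So n6 = 1.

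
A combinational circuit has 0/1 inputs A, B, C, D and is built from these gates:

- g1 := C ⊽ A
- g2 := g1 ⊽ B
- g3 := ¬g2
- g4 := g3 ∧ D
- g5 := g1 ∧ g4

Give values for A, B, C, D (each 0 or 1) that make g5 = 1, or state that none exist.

A=0 B=0 C=0 D=1

Check with A=0 B=0 C=0 D=1:
g1 = C ⊽ A = 0 ⊽ 0 = 1
g2 = g1 ⊽ B = 1 ⊽ 0 = 0
g3 = ¬g2 = ¬0 = 1
g4 = g3 ∧ D = 1 ∧ 1 = 1
g5 = g1 ∧ g4 = 1 ∧ 1 = 1
So g5 = 1 as required.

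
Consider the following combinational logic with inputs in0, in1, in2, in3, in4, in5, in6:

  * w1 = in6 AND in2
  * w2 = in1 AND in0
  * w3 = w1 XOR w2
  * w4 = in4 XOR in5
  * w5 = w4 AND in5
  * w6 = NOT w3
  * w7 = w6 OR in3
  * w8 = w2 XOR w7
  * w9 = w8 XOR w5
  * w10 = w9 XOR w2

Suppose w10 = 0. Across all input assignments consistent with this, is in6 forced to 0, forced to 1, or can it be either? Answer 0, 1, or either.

Both values of in6 occur among assignments with w10 = 0:
  in6=0: in0=0, in1=0, in2=0, in3=0, in4=0, in5=1, in6=0
  in6=1: in0=0, in1=0, in2=0, in3=0, in4=0, in5=1, in6=1

either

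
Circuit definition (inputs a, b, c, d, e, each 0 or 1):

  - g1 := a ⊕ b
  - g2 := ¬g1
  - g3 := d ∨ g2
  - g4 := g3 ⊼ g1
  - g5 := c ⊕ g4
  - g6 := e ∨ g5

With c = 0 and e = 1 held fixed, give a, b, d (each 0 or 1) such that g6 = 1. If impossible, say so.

a=1 b=1 d=1

g6 = e ∨ g5 must be 1, so at least one of e, g5 is 1.
Check with c = 0 and e = 1 and a=1, b=1, d=1:
g1 = a ⊕ b = 1 ⊕ 1 = 0
g2 = ¬g1 = ¬0 = 1
g3 = d ∨ g2 = 1 ∨ 1 = 1
g4 = g3 ⊼ g1 = 1 ⊼ 0 = 1
g5 = c ⊕ g4 = 0 ⊕ 1 = 1
g6 = e ∨ g5 = 1 ∨ 1 = 1
So g6 = 1.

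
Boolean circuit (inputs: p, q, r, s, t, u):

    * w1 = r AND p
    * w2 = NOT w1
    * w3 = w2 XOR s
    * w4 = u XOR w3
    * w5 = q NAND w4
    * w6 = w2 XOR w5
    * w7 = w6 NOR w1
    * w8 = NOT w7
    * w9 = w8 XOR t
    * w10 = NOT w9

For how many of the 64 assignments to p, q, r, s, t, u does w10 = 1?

32

w10 = NOT w9 must be 1, so w9 = 0.
w9 = w8 XOR t must be 0, so w8 and t are equal.
Enumerating the 64 input combinations, 32 give w10 = 1 and 32 give w10 = 0.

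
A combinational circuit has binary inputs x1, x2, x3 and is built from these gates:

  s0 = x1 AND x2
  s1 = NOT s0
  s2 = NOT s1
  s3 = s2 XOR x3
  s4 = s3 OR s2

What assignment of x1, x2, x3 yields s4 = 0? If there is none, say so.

x1=0 x2=1 x3=0

s4 = s3 OR s2 must be 0, so both s3 = 0 and s2 = 0.
s3 = s2 XOR x3 must be 0, so s2 and x3 are equal.
Check with x1=0 x2=1 x3=0:
s0 = x1 AND x2 = 0 AND 1 = 0
s1 = NOT s0 = NOT 0 = 1
s2 = NOT s1 = NOT 1 = 0
s3 = s2 XOR x3 = 0 XOR 0 = 0
s4 = s3 OR s2 = 0 OR 0 = 0
So s4 = 0 as required.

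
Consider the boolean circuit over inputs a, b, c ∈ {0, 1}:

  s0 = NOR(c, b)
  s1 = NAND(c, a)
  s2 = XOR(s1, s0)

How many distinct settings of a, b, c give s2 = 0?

4

s2 = XOR(s1, s0) must be 0, so s1 and s0 are equal.
Satisfying assignments:
  a=0, b=0, c=0
  a=1, b=0, c=0
  a=1, b=0, c=1
  a=1, b=1, c=1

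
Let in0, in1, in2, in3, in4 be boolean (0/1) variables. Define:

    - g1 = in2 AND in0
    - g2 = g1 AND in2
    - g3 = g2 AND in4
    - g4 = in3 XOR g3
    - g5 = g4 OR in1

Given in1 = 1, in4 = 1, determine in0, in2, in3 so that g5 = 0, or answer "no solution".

With in1 = 1, in4 = 1 fixed, none of the 8 settings of in0, in2, in3 give g5 = 0.
For example, with in0=1, in2=1, in3=0:
g1 = in2 AND in0 = 1 AND 1 = 1
g2 = g1 AND in2 = 1 AND 1 = 1
g3 = g2 AND in4 = 1 AND 1 = 1
g4 = in3 XOR g3 = 0 XOR 1 = 1
g5 = g4 OR in1 = 1 OR 1 = 1
giving g5 = 1 ≠ 0.

no solution exists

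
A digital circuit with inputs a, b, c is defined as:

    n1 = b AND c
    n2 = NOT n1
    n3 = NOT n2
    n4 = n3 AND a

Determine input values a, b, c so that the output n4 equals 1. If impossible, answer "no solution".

n4 = n3 AND a must be 1, so both n3 = 1 and a = 1.
Check with a=1, b=1, c=1:
n1 = b AND c = 1 AND 1 = 1
n2 = NOT n1 = NOT 1 = 0
n3 = NOT n2 = NOT 0 = 1
n4 = n3 AND a = 1 AND 1 = 1
So n4 = 1 as required.

a=1, b=1, c=1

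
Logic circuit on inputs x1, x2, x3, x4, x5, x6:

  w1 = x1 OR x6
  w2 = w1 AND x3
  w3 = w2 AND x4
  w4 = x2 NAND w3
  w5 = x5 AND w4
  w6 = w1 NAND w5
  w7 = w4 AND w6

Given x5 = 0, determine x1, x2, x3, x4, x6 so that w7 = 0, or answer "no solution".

x1=1 x2=1 x3=1 x4=1 x6=0

Check with x5 = 0 and x1=1, x2=1, x3=1, x4=1, x6=0:
w1 = x1 OR x6 = 1 OR 0 = 1
w2 = w1 AND x3 = 1 AND 1 = 1
w3 = w2 AND x4 = 1 AND 1 = 1
w4 = x2 NAND w3 = 1 NAND 1 = 0
w5 = x5 AND w4 = 0 AND 0 = 0
w6 = w1 NAND w5 = 1 NAND 0 = 1
w7 = w4 AND w6 = 0 AND 1 = 0
So w7 = 0.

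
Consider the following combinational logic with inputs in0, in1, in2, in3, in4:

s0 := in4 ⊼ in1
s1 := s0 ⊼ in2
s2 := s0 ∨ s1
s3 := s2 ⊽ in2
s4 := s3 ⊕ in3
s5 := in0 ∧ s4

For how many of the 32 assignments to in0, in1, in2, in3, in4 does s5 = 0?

24

s5 = in0 ∧ s4 must be 0, so at least one of in0, s4 is 0.
Enumerating the 32 input combinations, 24 give s5 = 0 and 8 give s5 = 1.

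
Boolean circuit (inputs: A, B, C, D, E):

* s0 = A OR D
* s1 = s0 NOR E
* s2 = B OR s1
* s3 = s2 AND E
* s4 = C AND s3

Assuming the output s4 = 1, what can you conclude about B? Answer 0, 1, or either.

s4 = C AND s3 must be 1, so both C = 1 and s3 = 1.
Every assignment with s4 = 1 has B = 1; there are 4 such assignment(s).
  A=0, B=1, C=1, D=0, E=1
  A=0, B=1, C=1, D=1, E=1
  A=1, B=1, C=1, D=0, E=1
  A=1, B=1, C=1, D=1, E=1

1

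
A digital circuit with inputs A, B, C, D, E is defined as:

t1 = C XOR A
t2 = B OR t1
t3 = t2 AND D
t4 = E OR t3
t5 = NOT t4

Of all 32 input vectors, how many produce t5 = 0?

22

t5 = NOT t4 must be 0, so t4 = 1.
Enumerating the 32 input combinations, 22 give t5 = 0 and 10 give t5 = 1.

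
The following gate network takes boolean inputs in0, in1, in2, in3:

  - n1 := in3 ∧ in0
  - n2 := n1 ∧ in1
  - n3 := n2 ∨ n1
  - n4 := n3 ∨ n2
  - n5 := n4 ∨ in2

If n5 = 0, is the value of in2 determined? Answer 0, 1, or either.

0

n5 = n4 ∨ in2 must be 0, so both n4 = 0 and in2 = 0.
n4 = n3 ∨ n2 must be 0, so both n3 = 0 and n2 = 0.
Every assignment with n5 = 0 has in2 = 0; there are 6 such assignment(s).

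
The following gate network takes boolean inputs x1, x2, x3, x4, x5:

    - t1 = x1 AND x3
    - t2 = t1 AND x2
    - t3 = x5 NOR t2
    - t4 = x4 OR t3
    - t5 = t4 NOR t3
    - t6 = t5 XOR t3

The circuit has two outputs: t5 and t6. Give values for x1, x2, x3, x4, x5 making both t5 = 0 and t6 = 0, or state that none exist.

Check with x1=1, x2=0, x3=1, x4=1, x5=1:
t1 = x1 AND x3 = 1 AND 1 = 1
t2 = t1 AND x2 = 1 AND 0 = 0
t3 = x5 NOR t2 = 1 NOR 0 = 0
t4 = x4 OR t3 = 1 OR 0 = 1
t5 = t4 NOR t3 = 1 NOR 0 = 0
t6 = t5 XOR t3 = 0 XOR 0 = 0
So t5 = 0 and t6 = 0.

x1=1, x2=0, x3=1, x4=1, x5=1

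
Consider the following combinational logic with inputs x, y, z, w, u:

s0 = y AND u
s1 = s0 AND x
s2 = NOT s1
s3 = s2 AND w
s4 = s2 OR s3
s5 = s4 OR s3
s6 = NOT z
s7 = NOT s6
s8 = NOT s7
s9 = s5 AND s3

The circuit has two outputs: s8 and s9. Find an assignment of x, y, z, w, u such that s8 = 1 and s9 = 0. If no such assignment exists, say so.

Check with x=1, y=1, z=0, w=0, u=0:
s0 = y AND u = 1 AND 0 = 0
s1 = s0 AND x = 0 AND 1 = 0
s2 = NOT s1 = NOT 0 = 1
s3 = s2 AND w = 1 AND 0 = 0
s4 = s2 OR s3 = 1 OR 0 = 1
s5 = s4 OR s3 = 1 OR 0 = 1
s6 = NOT z = NOT 0 = 1
s7 = NOT s6 = NOT 1 = 0
s8 = NOT s7 = NOT 0 = 1
s9 = s5 AND s3 = 1 AND 0 = 0
So s8 = 1 and s9 = 0.

x=1, y=1, z=0, w=0, u=0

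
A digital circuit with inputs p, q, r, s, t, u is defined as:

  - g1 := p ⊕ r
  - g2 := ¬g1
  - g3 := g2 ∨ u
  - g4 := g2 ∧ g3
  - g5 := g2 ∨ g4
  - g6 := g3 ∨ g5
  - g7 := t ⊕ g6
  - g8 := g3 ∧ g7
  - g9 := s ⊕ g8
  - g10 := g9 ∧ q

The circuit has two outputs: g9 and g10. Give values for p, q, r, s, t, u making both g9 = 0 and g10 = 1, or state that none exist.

no solution exists

Across all 64 input combinations, none give both g9 = 0 and g10 = 1.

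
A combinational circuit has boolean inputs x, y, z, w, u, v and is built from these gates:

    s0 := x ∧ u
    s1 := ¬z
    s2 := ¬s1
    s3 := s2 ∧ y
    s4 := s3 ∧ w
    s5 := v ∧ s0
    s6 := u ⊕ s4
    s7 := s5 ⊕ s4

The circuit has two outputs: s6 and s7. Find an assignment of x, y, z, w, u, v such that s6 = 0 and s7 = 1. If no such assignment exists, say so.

x=0, y=1, z=1, w=1, u=1, v=0

Check with x=0, y=1, z=1, w=1, u=1, v=0:
s0 = x ∧ u = 0 ∧ 1 = 0
s1 = ¬z = ¬1 = 0
s2 = ¬s1 = ¬0 = 1
s3 = s2 ∧ y = 1 ∧ 1 = 1
s4 = s3 ∧ w = 1 ∧ 1 = 1
s5 = v ∧ s0 = 0 ∧ 0 = 0
s6 = u ⊕ s4 = 1 ⊕ 1 = 0
s7 = s5 ⊕ s4 = 0 ⊕ 1 = 1
So s6 = 0 and s7 = 1.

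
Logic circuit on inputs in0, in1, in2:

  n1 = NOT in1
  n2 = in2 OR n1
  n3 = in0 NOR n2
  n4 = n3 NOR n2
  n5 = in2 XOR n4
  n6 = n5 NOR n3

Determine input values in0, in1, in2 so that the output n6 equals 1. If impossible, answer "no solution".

in0=1, in1=0, in2=0

n6 = n5 NOR n3 must be 1, so both n5 = 0 and n3 = 0.
Check with in0=1, in1=0, in2=0:
n1 = NOT in1 = NOT 0 = 1
n2 = in2 OR n1 = 0 OR 1 = 1
n3 = in0 NOR n2 = 1 NOR 1 = 0
n4 = n3 NOR n2 = 0 NOR 1 = 0
n5 = in2 XOR n4 = 0 XOR 0 = 0
n6 = n5 NOR n3 = 0 NOR 0 = 1
So n6 = 1 as required.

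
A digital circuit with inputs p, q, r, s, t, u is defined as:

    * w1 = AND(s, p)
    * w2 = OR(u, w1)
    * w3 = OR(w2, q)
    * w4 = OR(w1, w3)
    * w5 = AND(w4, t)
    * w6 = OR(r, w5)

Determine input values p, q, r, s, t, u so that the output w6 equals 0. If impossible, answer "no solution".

Check with p=0 q=0 r=0 s=1 t=1 u=0:
w1 = AND(s, p) = AND(1, 0) = 0
w2 = OR(u, w1) = OR(0, 0) = 0
w3 = OR(w2, q) = OR(0, 0) = 0
w4 = OR(w1, w3) = OR(0, 0) = 0
w5 = AND(w4, t) = AND(0, 1) = 0
w6 = OR(r, w5) = OR(0, 0) = 0
So w6 = 0 as required.

p=0 q=0 r=0 s=1 t=1 u=0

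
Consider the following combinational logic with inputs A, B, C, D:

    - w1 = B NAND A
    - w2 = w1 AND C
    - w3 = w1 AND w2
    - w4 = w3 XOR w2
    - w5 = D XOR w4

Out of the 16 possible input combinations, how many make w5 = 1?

8

w5 = D XOR w4 must be 1, so D and w4 differ.
Enumerating the 16 input combinations, 8 give w5 = 1 and 8 give w5 = 0.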